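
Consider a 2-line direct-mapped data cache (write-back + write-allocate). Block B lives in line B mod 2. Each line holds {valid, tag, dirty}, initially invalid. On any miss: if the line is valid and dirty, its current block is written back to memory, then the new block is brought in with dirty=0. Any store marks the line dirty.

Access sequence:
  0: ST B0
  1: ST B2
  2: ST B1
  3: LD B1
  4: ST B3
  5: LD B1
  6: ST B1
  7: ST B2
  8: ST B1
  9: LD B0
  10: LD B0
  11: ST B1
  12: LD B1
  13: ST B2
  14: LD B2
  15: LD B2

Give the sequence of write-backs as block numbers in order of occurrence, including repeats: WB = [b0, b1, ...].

WB = [0, 1, 3, 2]

0: W B0 → L0 miss [D]
1: W B2 → L0 miss wb→B0 [D]
2: W B1 → L1 miss [D]
3: R B1 → L1 hit [D]
4: W B3 → L1 miss wb→B1 [D]
5: R B1 → L1 miss wb→B3 [-]
6: W B1 → L1 hit [D]
7: W B2 → L0 hit [D]
8: W B1 → L1 hit [D]
9: R B0 → L0 miss wb→B2 [-]
10: R B0 → L0 hit [-]
11: W B1 → L1 hit [D]
12: R B1 → L1 hit [D]
13: W B2 → L0 miss [D]
14: R B2 → L0 hit [D]
15: R B2 → L0 hit [D]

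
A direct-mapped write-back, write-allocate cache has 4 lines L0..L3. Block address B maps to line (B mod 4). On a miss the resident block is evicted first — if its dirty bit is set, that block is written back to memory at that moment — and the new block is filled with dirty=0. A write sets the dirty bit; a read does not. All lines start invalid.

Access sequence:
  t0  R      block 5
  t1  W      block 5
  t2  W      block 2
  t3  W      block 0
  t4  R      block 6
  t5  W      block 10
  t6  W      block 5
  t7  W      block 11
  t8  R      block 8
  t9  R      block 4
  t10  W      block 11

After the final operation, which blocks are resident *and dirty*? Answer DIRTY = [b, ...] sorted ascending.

0: R B5 -> L1 miss  d=-]
1: W B5 -> L1 hit  d=D]
2: W B2 -> L2 miss  d=D]
3: W B0 -> L0 miss  d=D]
4: R B6 -> L2 miss wb->B2  d=-]
5: W B10 -> L2 miss  d=D]
6: W B5 -> L1 hit  d=D]
7: W B11 -> L3 miss  d=D]
8: R B8 -> L0 miss wb->B0  d=-]
9: R B4 -> L0 miss  d=-]
10: W B11 -> L3 hit  d=D]

DIRTY = [5, 10, 11]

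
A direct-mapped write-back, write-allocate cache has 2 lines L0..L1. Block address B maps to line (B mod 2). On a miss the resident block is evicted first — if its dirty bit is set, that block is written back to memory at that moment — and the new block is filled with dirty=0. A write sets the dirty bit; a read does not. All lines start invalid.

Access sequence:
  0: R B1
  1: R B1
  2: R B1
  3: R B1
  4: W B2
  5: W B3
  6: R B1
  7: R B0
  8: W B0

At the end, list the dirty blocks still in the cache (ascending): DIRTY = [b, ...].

0: R B1 → L1 miss [-]
1: R B1 → L1 hit [-]
2: R B1 → L1 hit [-]
3: R B1 → L1 hit [-]
4: W B2 → L0 miss [D]
5: W B3 → L1 miss [D]
6: R B1 → L1 miss wb→B3 [-]
7: R B0 → L0 miss wb→B2 [-]
8: W B0 → L0 hit [D]

DIRTY = [0]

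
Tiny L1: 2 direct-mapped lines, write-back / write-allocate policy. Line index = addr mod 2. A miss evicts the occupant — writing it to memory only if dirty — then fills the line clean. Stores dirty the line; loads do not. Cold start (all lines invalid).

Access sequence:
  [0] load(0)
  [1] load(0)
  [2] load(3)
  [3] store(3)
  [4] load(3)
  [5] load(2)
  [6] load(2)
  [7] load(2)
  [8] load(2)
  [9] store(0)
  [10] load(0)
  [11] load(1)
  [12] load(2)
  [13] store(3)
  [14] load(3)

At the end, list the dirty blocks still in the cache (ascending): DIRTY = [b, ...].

0: R B0 -> L0 miss  d=-]
1: R B0 -> L0 hit  d=-]
2: R B3 -> L1 miss  d=-]
3: W B3 -> L1 hit  d=D]
4: R B3 -> L1 hit  d=D]
5: R B2 -> L0 miss  d=-]
6: R B2 -> L0 hit  d=-]
7: R B2 -> L0 hit  d=-]
8: R B2 -> L0 hit  d=-]
9: W B0 -> L0 miss  d=D]
10: R B0 -> L0 hit  d=D]
11: R B1 -> L1 miss wb->B3  d=-]
12: R B2 -> L0 miss wb->B0  d=-]
13: W B3 -> L1 miss  d=D]
14: R B3 -> L1 hit  d=D]

DIRTY = [3]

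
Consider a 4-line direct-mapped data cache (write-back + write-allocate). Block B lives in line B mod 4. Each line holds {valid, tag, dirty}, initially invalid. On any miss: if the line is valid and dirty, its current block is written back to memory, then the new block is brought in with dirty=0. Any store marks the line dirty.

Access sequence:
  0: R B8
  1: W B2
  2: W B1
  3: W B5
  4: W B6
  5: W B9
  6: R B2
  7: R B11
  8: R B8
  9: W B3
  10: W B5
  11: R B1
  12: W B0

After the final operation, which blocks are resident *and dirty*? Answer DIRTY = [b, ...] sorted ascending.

0: R B8 → L0 miss [-]
1: W B2 → L2 miss [D]
2: W B1 → L1 miss [D]
3: W B5 → L1 miss wb→B1 [D]
4: W B6 → L2 miss wb→B2 [D]
5: W B9 → L1 miss wb→B5 [D]
6: R B2 → L2 miss wb→B6 [-]
7: R B11 → L3 miss [-]
8: R B8 → L0 hit [-]
9: W B3 → L3 miss [D]
10: W B5 → L1 miss wb→B9 [D]
11: R B1 → L1 miss wb→B5 [-]
12: W B0 → L0 miss [D]

DIRTY = [0, 3]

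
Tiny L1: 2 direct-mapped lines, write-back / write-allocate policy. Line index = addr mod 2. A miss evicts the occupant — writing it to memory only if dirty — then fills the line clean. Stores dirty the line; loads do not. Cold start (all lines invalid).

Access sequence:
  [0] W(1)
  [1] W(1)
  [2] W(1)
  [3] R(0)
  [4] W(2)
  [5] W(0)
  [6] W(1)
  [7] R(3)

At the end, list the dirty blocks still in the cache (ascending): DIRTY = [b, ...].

  0 | W B1 → L1 miss [D]
  1 | W B1 → L1 hit [D]
  2 | W B1 → L1 hit [D]
  3 | R B0 → L0 miss [-]
  4 | W B2 → L0 miss [D]
  5 | W B0 → L0 miss wb→B2 [D]
  6 | W B1 → L1 hit [D]
  7 | R B3 → L1 miss wb→B1 [-]

DIRTY = [0]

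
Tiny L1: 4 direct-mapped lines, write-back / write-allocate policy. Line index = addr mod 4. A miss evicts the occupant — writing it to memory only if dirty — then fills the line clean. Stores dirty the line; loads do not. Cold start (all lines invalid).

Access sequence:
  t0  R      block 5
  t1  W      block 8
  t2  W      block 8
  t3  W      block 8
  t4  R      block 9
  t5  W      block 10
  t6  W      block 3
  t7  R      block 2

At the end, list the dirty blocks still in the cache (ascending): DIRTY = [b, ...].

DIRTY = [3, 8]

0: R B5 -> L1 miss  d=-]
1: W B8 -> L0 miss  d=D]
2: W B8 -> L0 hit  d=D]
3: W B8 -> L0 hit  d=D]
4: R B9 -> L1 miss  d=-]
5: W B10 -> L2 miss  d=D]
6: W B3 -> L3 miss  d=D]
7: R B2 -> L2 miss wb->B10  d=-]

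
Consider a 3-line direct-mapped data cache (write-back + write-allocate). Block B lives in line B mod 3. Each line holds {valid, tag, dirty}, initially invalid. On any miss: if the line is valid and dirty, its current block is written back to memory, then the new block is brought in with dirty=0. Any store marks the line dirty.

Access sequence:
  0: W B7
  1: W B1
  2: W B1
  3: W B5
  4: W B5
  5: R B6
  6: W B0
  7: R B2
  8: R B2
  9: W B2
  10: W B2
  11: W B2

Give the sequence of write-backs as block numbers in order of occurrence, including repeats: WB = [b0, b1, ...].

WB = [7, 5]

0: W B7 → L1 miss [D]
1: W B1 → L1 miss wb→B7 [D]
2: W B1 → L1 hit [D]
3: W B5 → L2 miss [D]
4: W B5 → L2 hit [D]
5: R B6 → L0 miss [-]
6: W B0 → L0 miss [D]
7: R B2 → L2 miss wb→B5 [-]
8: R B2 → L2 hit [-]
9: W B2 → L2 hit [D]
10: W B2 → L2 hit [D]
11: W B2 → L2 hit [D]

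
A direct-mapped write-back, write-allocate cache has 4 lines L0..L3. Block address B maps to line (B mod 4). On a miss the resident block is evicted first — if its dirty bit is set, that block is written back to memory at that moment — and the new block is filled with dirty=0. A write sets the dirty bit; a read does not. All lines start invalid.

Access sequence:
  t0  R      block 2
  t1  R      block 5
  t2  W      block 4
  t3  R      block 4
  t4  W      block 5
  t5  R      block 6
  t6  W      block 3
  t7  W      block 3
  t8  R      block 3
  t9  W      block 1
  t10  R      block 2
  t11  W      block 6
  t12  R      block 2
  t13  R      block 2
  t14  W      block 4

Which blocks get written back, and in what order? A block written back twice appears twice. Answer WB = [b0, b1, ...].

WB = [5, 6]

  0 | R B2 → L2 miss [-]
  1 | R B5 → L1 miss [-]
  2 | W B4 → L0 miss [D]
  3 | R B4 → L0 hit [D]
  4 | W B5 → L1 hit [D]
  5 | R B6 → L2 miss [-]
  6 | W B3 → L3 miss [D]
  7 | W B3 → L3 hit [D]
  8 | R B3 → L3 hit [D]
  9 | W B1 → L1 miss wb→B5 [D]
  10 | R B2 → L2 miss [-]
  11 | W B6 → L2 miss [D]
  12 | R B2 → L2 miss wb→B6 [-]
  13 | R B2 → L2 hit [-]
  14 | W B4 → L0 hit [D]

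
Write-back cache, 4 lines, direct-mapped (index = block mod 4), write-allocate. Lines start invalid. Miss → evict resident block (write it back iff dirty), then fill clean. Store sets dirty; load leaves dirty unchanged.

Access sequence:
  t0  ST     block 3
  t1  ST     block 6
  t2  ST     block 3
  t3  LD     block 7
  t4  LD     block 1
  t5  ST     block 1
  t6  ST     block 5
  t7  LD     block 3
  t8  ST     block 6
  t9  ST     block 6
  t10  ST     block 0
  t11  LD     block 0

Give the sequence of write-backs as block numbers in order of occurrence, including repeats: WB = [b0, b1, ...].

WB = [3, 1]

0: W B3 -> L3 miss  d=D]
1: W B6 -> L2 miss  d=D]
2: W B3 -> L3 hit  d=D]
3: R B7 -> L3 miss wb->B3  d=-]
4: R B1 -> L1 miss  d=-]
5: W B1 -> L1 hit  d=D]
6: W B5 -> L1 miss wb->B1  d=D]
7: R B3 -> L3 miss  d=-]
8: W B6 -> L2 hit  d=D]
9: W B6 -> L2 hit  d=D]
10: W B0 -> L0 miss  d=D]
11: R B0 -> L0 hit  d=D]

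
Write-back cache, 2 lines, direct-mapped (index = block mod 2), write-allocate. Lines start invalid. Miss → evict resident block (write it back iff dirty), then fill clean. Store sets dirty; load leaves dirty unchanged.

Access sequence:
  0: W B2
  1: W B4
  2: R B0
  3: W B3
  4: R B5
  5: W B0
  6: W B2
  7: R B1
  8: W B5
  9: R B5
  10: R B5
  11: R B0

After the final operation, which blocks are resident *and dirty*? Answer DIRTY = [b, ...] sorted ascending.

DIRTY = [5]

0: W B2 -> L0 miss  d=D]
1: W B4 -> L0 miss wb->B2  d=D]
2: R B0 -> L0 miss wb->B4  d=-]
3: W B3 -> L1 miss  d=D]
4: R B5 -> L1 miss wb->B3  d=-]
5: W B0 -> L0 hit  d=D]
6: W B2 -> L0 miss wb->B0  d=D]
7: R B1 -> L1 miss  d=-]
8: W B5 -> L1 miss  d=D]
9: R B5 -> L1 hit  d=D]
10: R B5 -> L1 hit  d=D]
11: R B0 -> L0 miss wb->B2  d=-]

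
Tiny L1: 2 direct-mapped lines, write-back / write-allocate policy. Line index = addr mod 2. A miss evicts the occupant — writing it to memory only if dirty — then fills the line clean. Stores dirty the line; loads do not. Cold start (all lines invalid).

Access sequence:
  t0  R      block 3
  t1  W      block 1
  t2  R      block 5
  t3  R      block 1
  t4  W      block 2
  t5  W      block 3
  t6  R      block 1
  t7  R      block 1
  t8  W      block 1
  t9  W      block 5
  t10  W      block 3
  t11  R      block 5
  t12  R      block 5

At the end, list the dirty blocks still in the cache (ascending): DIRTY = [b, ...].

DIRTY = [2]

  0 | R B3 → L1 miss [-]
  1 | W B1 → L1 miss [D]
  2 | R B5 → L1 miss wb→B1 [-]
  3 | R B1 → L1 miss [-]
  4 | W B2 → L0 miss [D]
  5 | W B3 → L1 miss [D]
  6 | R B1 → L1 miss wb→B3 [-]
  7 | R B1 → L1 hit [-]
  8 | W B1 → L1 hit [D]
  9 | W B5 → L1 miss wb→B1 [D]
  10 | W B3 → L1 miss wb→B5 [D]
  11 | R B5 → L1 miss wb→B3 [-]
  12 | R B5 → L1 hit [-]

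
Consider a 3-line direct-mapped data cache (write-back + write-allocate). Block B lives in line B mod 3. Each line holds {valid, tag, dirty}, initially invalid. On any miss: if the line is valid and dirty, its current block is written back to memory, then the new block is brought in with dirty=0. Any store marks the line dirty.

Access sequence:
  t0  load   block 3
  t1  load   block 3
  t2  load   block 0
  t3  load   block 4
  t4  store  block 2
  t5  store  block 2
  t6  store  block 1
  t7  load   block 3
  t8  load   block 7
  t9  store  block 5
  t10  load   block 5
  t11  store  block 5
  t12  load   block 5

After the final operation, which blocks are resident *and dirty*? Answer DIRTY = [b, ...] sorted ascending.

DIRTY = [5]

0: R B3 -> L0 miss  d=-]
1: R B3 -> L0 hit  d=-]
2: R B0 -> L0 miss  d=-]
3: R B4 -> L1 miss  d=-]
4: W B2 -> L2 miss  d=D]
5: W B2 -> L2 hit  d=D]
6: W B1 -> L1 miss  d=D]
7: R B3 -> L0 miss  d=-]
8: R B7 -> L1 miss wb->B1  d=-]
9: W B5 -> L2 miss wb->B2  d=D]
10: R B5 -> L2 hit  d=D]
11: W B5 -> L2 hit  d=D]
12: R B5 -> L2 hit  d=D]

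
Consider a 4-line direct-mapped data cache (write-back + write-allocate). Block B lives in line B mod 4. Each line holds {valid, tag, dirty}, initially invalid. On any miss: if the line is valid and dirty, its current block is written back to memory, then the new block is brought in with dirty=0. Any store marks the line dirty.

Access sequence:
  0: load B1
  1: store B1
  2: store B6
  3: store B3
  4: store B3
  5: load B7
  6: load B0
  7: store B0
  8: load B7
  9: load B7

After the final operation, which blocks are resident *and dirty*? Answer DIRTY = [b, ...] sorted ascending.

  0 | R B1 → L1 miss [-]
  1 | W B1 → L1 hit [D]
  2 | W B6 → L2 miss [D]
  3 | W B3 → L3 miss [D]
  4 | W B3 → L3 hit [D]
  5 | R B7 → L3 miss wb→B3 [-]
  6 | R B0 → L0 miss [-]
  7 | W B0 → L0 hit [D]
  8 | R B7 → L3 hit [-]
  9 | R B7 → L3 hit [-]

DIRTY = [0, 1, 6]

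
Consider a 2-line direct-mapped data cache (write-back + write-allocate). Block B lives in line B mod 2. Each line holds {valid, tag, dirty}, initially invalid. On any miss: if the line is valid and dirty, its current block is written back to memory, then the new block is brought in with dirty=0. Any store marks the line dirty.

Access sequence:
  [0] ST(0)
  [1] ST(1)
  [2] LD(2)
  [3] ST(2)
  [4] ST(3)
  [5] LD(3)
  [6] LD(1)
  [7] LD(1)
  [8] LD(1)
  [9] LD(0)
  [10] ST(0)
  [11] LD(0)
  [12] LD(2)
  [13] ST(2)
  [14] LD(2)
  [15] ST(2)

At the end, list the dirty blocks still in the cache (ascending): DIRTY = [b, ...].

DIRTY = [2]

  0 | W B0 → L0 miss [D]
  1 | W B1 → L1 miss [D]
  2 | R B2 → L0 miss wb→B0 [-]
  3 | W B2 → L0 hit [D]
  4 | W B3 → L1 miss wb→B1 [D]
  5 | R B3 → L1 hit [D]
  6 | R B1 → L1 miss wb→B3 [-]
  7 | R B1 → L1 hit [-]
  8 | R B1 → L1 hit [-]
  9 | R B0 → L0 miss wb→B2 [-]
  10 | W B0 → L0 hit [D]
  11 | R B0 → L0 hit [D]
  12 | R B2 → L0 miss wb→B0 [-]
  13 | W B2 → L0 hit [D]
  14 | R B2 → L0 hit [D]
  15 | W B2 → L0 hit [D]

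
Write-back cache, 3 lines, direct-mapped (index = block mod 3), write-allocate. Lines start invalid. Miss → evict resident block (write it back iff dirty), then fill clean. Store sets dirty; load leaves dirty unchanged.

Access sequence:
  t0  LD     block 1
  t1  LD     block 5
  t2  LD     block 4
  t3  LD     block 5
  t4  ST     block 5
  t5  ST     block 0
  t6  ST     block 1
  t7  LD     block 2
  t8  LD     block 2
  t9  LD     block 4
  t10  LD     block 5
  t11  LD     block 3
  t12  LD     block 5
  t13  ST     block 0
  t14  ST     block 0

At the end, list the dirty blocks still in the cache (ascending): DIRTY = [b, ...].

0: R B1 -> L1 miss  d=-]
1: R B5 -> L2 miss  d=-]
2: R B4 -> L1 miss  d=-]
3: R B5 -> L2 hit  d=-]
4: W B5 -> L2 hit  d=D]
5: W B0 -> L0 miss  d=D]
6: W B1 -> L1 miss  d=D]
7: R B2 -> L2 miss wb->B5  d=-]
8: R B2 -> L2 hit  d=-]
9: R B4 -> L1 miss wb->B1  d=-]
10: R B5 -> L2 miss  d=-]
11: R B3 -> L0 miss wb->B0  d=-]
12: R B5 -> L2 hit  d=-]
13: W B0 -> L0 miss  d=D]
14: W B0 -> L0 hit  d=D]

DIRTY = [0]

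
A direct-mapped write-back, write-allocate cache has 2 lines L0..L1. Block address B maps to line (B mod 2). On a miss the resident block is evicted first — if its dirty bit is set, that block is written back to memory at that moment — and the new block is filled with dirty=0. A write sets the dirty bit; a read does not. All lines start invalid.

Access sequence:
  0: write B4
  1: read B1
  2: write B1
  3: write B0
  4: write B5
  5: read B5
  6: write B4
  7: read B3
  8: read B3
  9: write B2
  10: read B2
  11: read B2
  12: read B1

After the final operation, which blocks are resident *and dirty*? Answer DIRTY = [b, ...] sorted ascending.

0: W B4 -> L0 miss  d=D]
1: R B1 -> L1 miss  d=-]
2: W B1 -> L1 hit  d=D]
3: W B0 -> L0 miss wb->B4  d=D]
4: W B5 -> L1 miss wb->B1  d=D]
5: R B5 -> L1 hit  d=D]
6: W B4 -> L0 miss wb->B0  d=D]
7: R B3 -> L1 miss wb->B5  d=-]
8: R B3 -> L1 hit  d=-]
9: W B2 -> L0 miss wb->B4  d=D]
10: R B2 -> L0 hit  d=D]
11: R B2 -> L0 hit  d=D]
12: R B1 -> L1 miss  d=-]

DIRTY = [2]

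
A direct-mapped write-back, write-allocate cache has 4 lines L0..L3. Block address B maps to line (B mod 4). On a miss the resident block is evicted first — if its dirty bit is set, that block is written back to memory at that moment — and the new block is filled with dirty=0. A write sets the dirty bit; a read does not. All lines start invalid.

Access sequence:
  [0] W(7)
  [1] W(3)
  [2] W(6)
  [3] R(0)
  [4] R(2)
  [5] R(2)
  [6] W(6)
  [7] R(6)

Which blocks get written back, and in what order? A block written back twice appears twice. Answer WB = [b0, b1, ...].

WB = [7, 6]

  0 | W B7 → L3 miss [D]
  1 | W B3 → L3 miss wb→B7 [D]
  2 | W B6 → L2 miss [D]
  3 | R B0 → L0 miss [-]
  4 | R B2 → L2 miss wb→B6 [-]
  5 | R B2 → L2 hit [-]
  6 | W B6 → L2 miss [D]
  7 | R B6 → L2 hit [D]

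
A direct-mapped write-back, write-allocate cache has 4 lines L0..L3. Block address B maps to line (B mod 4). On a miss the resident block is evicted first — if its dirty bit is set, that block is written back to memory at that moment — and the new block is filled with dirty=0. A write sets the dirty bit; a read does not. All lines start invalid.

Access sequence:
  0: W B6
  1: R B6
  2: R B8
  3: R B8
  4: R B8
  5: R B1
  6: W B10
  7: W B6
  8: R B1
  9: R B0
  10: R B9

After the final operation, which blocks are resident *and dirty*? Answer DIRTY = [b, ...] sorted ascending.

DIRTY = [6]

0: W B6 → L2 miss [D]
1: R B6 → L2 hit [D]
2: R B8 → L0 miss [-]
3: R B8 → L0 hit [-]
4: R B8 → L0 hit [-]
5: R B1 → L1 miss [-]
6: W B10 → L2 miss wb→B6 [D]
7: W B6 → L2 miss wb→B10 [D]
8: R B1 → L1 hit [-]
9: R B0 → L0 miss [-]
10: R B9 → L1 miss [-]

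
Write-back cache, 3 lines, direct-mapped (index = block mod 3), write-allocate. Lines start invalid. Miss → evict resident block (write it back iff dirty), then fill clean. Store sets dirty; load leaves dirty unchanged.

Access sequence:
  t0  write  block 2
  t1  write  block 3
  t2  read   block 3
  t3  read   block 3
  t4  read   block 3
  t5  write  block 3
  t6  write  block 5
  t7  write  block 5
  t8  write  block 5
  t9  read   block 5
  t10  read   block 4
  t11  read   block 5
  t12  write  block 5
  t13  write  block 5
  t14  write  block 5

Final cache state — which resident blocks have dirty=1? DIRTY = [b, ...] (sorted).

  0 | W B2 → L2 miss [D]
  1 | W B3 → L0 miss [D]
  2 | R B3 → L0 hit [D]
  3 | R B3 → L0 hit [D]
  4 | R B3 → L0 hit [D]
  5 | W B3 → L0 hit [D]
  6 | W B5 → L2 miss wb→B2 [D]
  7 | W B5 → L2 hit [D]
  8 | W B5 → L2 hit [D]
  9 | R B5 → L2 hit [D]
  10 | R B4 → L1 miss [-]
  11 | R B5 → L2 hit [D]
  12 | W B5 → L2 hit [D]
  13 | W B5 → L2 hit [D]
  14 | W B5 → L2 hit [D]

DIRTY = [3, 5]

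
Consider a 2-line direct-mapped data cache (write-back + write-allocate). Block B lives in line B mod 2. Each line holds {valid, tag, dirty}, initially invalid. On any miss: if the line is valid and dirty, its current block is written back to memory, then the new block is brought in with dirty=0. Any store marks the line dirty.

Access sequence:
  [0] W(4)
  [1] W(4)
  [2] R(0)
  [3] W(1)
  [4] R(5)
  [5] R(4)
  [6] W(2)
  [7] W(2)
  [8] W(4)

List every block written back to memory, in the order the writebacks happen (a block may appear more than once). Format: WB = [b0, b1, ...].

0: W B4 → L0 miss [D]
1: W B4 → L0 hit [D]
2: R B0 → L0 miss wb→B4 [-]
3: W B1 → L1 miss [D]
4: R B5 → L1 miss wb→B1 [-]
5: R B4 → L0 miss [-]
6: W B2 → L0 miss [D]
7: W B2 → L0 hit [D]
8: W B4 → L0 miss wb→B2 [D]

WB = [4, 1, 2]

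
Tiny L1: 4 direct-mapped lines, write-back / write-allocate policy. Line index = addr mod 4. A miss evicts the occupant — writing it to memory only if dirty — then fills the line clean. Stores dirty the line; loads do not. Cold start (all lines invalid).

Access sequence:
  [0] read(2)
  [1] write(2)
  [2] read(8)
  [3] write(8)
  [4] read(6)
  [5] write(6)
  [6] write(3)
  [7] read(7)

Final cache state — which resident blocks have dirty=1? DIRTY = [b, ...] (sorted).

  0 | R B2 → L2 miss [-]
  1 | W B2 → L2 hit [D]
  2 | R B8 → L0 miss [-]
  3 | W B8 → L0 hit [D]
  4 | R B6 → L2 miss wb→B2 [-]
  5 | W B6 → L2 hit [D]
  6 | W B3 → L3 miss [D]
  7 | R B7 → L3 miss wb→B3 [-]

DIRTY = [6, 8]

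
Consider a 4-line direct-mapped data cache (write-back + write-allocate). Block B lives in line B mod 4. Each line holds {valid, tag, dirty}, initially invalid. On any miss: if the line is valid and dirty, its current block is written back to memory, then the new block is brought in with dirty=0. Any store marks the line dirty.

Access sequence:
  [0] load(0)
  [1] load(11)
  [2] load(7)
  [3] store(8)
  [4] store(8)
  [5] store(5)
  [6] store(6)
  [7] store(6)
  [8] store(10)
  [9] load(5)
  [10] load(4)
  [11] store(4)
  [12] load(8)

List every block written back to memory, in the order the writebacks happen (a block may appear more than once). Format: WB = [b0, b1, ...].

  0 | R B0 → L0 miss [-]
  1 | R B11 → L3 miss [-]
  2 | R B7 → L3 miss [-]
  3 | W B8 → L0 miss [D]
  4 | W B8 → L0 hit [D]
  5 | W B5 → L1 miss [D]
  6 | W B6 → L2 miss [D]
  7 | W B6 → L2 hit [D]
  8 | W B10 → L2 miss wb→B6 [D]
  9 | R B5 → L1 hit [D]
  10 | R B4 → L0 miss wb→B8 [-]
  11 | W B4 → L0 hit [D]
  12 | R B8 → L0 miss wb→B4 [-]

WB = [6, 8, 4]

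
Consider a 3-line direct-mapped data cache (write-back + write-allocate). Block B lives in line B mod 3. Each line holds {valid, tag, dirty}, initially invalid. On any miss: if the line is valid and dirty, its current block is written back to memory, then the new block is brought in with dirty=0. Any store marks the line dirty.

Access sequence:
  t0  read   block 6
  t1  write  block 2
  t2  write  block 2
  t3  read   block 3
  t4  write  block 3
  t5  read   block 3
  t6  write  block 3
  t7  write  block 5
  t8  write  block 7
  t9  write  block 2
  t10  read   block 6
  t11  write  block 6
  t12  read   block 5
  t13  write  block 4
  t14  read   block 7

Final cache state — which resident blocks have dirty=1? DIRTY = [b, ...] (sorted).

0: R B6 -> L0 miss  d=-]
1: W B2 -> L2 miss  d=D]
2: W B2 -> L2 hit  d=D]
3: R B3 -> L0 miss  d=-]
4: W B3 -> L0 hit  d=D]
5: R B3 -> L0 hit  d=D]
6: W B3 -> L0 hit  d=D]
7: W B5 -> L2 miss wb->B2  d=D]
8: W B7 -> L1 miss  d=D]
9: W B2 -> L2 miss wb->B5  d=D]
10: R B6 -> L0 miss wb->B3  d=-]
11: W B6 -> L0 hit  d=D]
12: R B5 -> L2 miss wb->B2  d=-]
13: W B4 -> L1 miss wb->B7  d=D]
14: R B7 -> L1 miss wb->B4  d=-]

DIRTY = [6]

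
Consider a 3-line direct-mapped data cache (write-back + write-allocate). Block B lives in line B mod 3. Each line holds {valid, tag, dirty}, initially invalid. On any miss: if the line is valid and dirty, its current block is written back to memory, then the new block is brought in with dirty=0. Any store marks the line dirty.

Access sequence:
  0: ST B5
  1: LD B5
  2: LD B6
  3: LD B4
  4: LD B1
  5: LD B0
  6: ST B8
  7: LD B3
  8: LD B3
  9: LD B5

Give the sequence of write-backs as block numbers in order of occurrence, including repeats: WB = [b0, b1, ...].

WB = [5, 8]

0: W B5 -> L2 miss  d=D]
1: R B5 -> L2 hit  d=D]
2: R B6 -> L0 miss  d=-]
3: R B4 -> L1 miss  d=-]
4: R B1 -> L1 miss  d=-]
5: R B0 -> L0 miss  d=-]
6: W B8 -> L2 miss wb->B5  d=D]
7: R B3 -> L0 miss  d=-]
8: R B3 -> L0 hit  d=-]
9: R B5 -> L2 miss wb->B8  d=-]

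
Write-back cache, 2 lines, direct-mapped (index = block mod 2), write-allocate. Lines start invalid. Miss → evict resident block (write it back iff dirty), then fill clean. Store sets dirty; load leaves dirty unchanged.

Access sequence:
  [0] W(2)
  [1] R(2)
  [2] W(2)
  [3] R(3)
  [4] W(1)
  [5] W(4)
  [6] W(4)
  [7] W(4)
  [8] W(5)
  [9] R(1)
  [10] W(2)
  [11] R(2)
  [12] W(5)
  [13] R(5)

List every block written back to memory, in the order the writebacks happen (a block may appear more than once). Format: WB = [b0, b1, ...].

  0 | W B2 → L0 miss [D]
  1 | R B2 → L0 hit [D]
  2 | W B2 → L0 hit [D]
  3 | R B3 → L1 miss [-]
  4 | W B1 → L1 miss [D]
  5 | W B4 → L0 miss wb→B2 [D]
  6 | W B4 → L0 hit [D]
  7 | W B4 → L0 hit [D]
  8 | W B5 → L1 miss wb→B1 [D]
  9 | R B1 → L1 miss wb→B5 [-]
  10 | W B2 → L0 miss wb→B4 [D]
  11 | R B2 → L0 hit [D]
  12 | W B5 → L1 miss [D]
  13 | R B5 → L1 hit [D]

WB = [2, 1, 5, 4]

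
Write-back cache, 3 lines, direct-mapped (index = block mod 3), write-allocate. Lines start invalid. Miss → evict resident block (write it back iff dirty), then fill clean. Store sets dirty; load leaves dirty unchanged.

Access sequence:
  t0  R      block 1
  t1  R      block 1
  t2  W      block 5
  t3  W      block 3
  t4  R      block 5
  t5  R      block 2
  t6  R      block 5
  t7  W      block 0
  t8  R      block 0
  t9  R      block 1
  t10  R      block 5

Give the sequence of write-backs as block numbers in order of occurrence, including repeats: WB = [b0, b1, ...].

  0 | R B1 → L1 miss [-]
  1 | R B1 → L1 hit [-]
  2 | W B5 → L2 miss [D]
  3 | W B3 → L0 miss [D]
  4 | R B5 → L2 hit [D]
  5 | R B2 → L2 miss wb→B5 [-]
  6 | R B5 → L2 miss [-]
  7 | W B0 → L0 miss wb→B3 [D]
  8 | R B0 → L0 hit [D]
  9 | R B1 → L1 hit [-]
  10 | R B5 → L2 hit [-]

WB = [5, 3]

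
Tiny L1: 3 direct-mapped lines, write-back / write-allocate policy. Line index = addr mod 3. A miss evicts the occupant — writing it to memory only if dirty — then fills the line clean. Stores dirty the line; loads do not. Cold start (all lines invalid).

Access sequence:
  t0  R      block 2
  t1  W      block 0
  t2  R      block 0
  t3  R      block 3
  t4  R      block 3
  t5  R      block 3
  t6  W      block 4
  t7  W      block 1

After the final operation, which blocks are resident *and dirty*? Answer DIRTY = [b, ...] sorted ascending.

DIRTY = [1]

  0 | R B2 → L2 miss [-]
  1 | W B0 → L0 miss [D]
  2 | R B0 → L0 hit [D]
  3 | R B3 → L0 miss wb→B0 [-]
  4 | R B3 → L0 hit [-]
  5 | R B3 → L0 hit [-]
  6 | W B4 → L1 miss [D]
  7 | W B1 → L1 miss wb→B4 [D]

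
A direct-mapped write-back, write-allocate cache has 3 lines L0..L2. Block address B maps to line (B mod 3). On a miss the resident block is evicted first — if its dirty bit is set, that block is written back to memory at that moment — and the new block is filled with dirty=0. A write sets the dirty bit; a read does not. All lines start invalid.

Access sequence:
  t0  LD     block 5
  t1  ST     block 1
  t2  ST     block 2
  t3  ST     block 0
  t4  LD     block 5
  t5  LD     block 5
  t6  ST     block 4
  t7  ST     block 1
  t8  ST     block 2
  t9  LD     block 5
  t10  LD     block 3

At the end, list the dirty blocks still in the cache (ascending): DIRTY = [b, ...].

  0 | R B5 → L2 miss [-]
  1 | W B1 → L1 miss [D]
  2 | W B2 → L2 miss [D]
  3 | W B0 → L0 miss [D]
  4 | R B5 → L2 miss wb→B2 [-]
  5 | R B5 → L2 hit [-]
  6 | W B4 → L1 miss wb→B1 [D]
  7 | W B1 → L1 miss wb→B4 [D]
  8 | W B2 → L2 miss [D]
  9 | R B5 → L2 miss wb→B2 [-]
  10 | R B3 → L0 miss wb→B0 [-]

DIRTY = [1]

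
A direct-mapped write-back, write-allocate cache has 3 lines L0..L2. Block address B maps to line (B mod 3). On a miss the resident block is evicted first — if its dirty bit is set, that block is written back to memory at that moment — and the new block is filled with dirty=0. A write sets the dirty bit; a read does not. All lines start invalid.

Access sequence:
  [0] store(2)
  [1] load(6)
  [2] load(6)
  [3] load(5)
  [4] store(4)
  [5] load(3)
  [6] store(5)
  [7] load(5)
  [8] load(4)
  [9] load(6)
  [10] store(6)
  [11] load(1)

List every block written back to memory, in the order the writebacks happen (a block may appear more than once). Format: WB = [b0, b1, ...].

WB = [2, 4]

  0 | W B2 → L2 miss [D]
  1 | R B6 → L0 miss [-]
  2 | R B6 → L0 hit [-]
  3 | R B5 → L2 miss wb→B2 [-]
  4 | W B4 → L1 miss [D]
  5 | R B3 → L0 miss [-]
  6 | W B5 → L2 hit [D]
  7 | R B5 → L2 hit [D]
  8 | R B4 → L1 hit [D]
  9 | R B6 → L0 miss [-]
  10 | W B6 → L0 hit [D]
  11 | R B1 → L1 miss wb→B4 [-]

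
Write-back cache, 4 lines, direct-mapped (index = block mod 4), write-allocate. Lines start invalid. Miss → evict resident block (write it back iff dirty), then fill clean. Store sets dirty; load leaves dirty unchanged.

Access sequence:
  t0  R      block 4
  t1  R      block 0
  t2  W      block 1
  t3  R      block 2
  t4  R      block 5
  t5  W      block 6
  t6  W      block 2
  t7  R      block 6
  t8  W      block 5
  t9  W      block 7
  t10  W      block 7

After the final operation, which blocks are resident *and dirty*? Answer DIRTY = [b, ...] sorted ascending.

0: R B4 → L0 miss [-]
1: R B0 → L0 miss [-]
2: W B1 → L1 miss [D]
3: R B2 → L2 miss [-]
4: R B5 → L1 miss wb→B1 [-]
5: W B6 → L2 miss [D]
6: W B2 → L2 miss wb→B6 [D]
7: R B6 → L2 miss wb→B2 [-]
8: W B5 → L1 hit [D]
9: W B7 → L3 miss [D]
10: W B7 → L3 hit [D]

DIRTY = [5, 7]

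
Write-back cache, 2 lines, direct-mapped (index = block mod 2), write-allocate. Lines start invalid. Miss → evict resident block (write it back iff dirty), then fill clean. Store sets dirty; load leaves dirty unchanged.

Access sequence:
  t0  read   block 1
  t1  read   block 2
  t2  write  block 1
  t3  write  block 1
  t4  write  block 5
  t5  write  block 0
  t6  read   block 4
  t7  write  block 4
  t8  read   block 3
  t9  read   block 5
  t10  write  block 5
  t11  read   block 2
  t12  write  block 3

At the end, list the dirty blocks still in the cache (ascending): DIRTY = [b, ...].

  0 | R B1 → L1 miss [-]
  1 | R B2 → L0 miss [-]
  2 | W B1 → L1 hit [D]
  3 | W B1 → L1 hit [D]
  4 | W B5 → L1 miss wb→B1 [D]
  5 | W B0 → L0 miss [D]
  6 | R B4 → L0 miss wb→B0 [-]
  7 | W B4 → L0 hit [D]
  8 | R B3 → L1 miss wb→B5 [-]
  9 | R B5 → L1 miss [-]
  10 | W B5 → L1 hit [D]
  11 | R B2 → L0 miss wb→B4 [-]
  12 | W B3 → L1 miss wb→B5 [D]

DIRTY = [3]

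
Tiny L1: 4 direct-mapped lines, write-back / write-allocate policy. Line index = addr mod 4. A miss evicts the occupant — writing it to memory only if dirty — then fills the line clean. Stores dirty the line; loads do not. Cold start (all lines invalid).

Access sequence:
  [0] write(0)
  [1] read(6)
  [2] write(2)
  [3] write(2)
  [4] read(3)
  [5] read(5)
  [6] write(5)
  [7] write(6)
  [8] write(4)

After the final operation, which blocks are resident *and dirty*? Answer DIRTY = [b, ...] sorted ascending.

DIRTY = [4, 5, 6]

  0 | W B0 → L0 miss [D]
  1 | R B6 → L2 miss [-]
  2 | W B2 → L2 miss [D]
  3 | W B2 → L2 hit [D]
  4 | R B3 → L3 miss [-]
  5 | R B5 → L1 miss [-]
  6 | W B5 → L1 hit [D]
  7 | W B6 → L2 miss wb→B2 [D]
  8 | W B4 → L0 miss wb→B0 [D]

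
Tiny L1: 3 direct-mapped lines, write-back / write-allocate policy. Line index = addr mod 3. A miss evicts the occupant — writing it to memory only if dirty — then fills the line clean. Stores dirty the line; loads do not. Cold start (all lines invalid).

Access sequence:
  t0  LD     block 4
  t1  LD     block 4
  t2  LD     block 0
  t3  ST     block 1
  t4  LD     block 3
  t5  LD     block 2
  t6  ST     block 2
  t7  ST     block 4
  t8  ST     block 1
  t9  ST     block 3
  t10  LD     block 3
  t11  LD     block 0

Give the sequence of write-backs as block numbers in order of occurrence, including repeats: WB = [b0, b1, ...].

  0 | R B4 → L1 miss [-]
  1 | R B4 → L1 hit [-]
  2 | R B0 → L0 miss [-]
  3 | W B1 → L1 miss [D]
  4 | R B3 → L0 miss [-]
  5 | R B2 → L2 miss [-]
  6 | W B2 → L2 hit [D]
  7 | W B4 → L1 miss wb→B1 [D]
  8 | W B1 → L1 miss wb→B4 [D]
  9 | W B3 → L0 hit [D]
  10 | R B3 → L0 hit [D]
  11 | R B0 → L0 miss wb→B3 [-]

WB = [1, 4, 3]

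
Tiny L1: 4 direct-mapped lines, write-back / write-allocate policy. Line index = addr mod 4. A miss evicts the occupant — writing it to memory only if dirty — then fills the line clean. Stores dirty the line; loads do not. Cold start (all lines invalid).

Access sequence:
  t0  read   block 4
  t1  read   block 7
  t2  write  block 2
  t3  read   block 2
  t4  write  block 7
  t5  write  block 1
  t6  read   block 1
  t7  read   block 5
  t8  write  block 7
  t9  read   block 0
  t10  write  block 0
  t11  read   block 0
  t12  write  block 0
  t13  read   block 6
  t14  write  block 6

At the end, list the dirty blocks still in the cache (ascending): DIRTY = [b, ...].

DIRTY = [0, 6, 7]

0: R B4 → L0 miss [-]
1: R B7 → L3 miss [-]
2: W B2 → L2 miss [D]
3: R B2 → L2 hit [D]
4: W B7 → L3 hit [D]
5: W B1 → L1 miss [D]
6: R B1 → L1 hit [D]
7: R B5 → L1 miss wb→B1 [-]
8: W B7 → L3 hit [D]
9: R B0 → L0 miss [-]
10: W B0 → L0 hit [D]
11: R B0 → L0 hit [D]
12: W B0 → L0 hit [D]
13: R B6 → L2 miss wb→B2 [-]
14: W B6 → L2 hit [D]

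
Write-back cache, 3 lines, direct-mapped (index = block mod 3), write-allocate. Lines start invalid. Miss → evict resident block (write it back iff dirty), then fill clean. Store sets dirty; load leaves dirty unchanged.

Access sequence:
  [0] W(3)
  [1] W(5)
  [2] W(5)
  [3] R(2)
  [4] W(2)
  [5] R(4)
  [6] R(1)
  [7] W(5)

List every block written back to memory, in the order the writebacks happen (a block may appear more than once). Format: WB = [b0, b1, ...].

  0 | W B3 → L0 miss [D]
  1 | W B5 → L2 miss [D]
  2 | W B5 → L2 hit [D]
  3 | R B2 → L2 miss wb→B5 [-]
  4 | W B2 → L2 hit [D]
  5 | R B4 → L1 miss [-]
  6 | R B1 → L1 miss [-]
  7 | W B5 → L2 miss wb→B2 [D]

WB = [5, 2]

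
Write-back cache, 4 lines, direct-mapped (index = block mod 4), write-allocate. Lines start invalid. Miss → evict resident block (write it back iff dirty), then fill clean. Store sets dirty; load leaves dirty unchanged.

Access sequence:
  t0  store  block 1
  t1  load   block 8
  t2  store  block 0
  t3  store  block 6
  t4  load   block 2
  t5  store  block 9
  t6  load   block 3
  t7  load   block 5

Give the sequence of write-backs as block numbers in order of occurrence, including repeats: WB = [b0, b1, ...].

0: W B1 → L1 miss [D]
1: R B8 → L0 miss [-]
2: W B0 → L0 miss [D]
3: W B6 → L2 miss [D]
4: R B2 → L2 miss wb→B6 [-]
5: W B9 → L1 miss wb→B1 [D]
6: R B3 → L3 miss [-]
7: R B5 → L1 miss wb→B9 [-]

WB = [6, 1, 9]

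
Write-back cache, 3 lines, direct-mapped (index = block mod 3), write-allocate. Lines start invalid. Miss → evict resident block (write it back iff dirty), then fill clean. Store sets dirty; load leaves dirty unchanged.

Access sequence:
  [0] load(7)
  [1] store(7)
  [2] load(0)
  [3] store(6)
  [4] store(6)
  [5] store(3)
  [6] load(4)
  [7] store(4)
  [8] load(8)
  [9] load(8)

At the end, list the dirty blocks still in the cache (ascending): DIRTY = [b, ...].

DIRTY = [3, 4]

  0 | R B7 → L1 miss [-]
  1 | W B7 → L1 hit [D]
  2 | R B0 → L0 miss [-]
  3 | W B6 → L0 miss [D]
  4 | W B6 → L0 hit [D]
  5 | W B3 → L0 miss wb→B6 [D]
  6 | R B4 → L1 miss wb→B7 [-]
  7 | W B4 → L1 hit [D]
  8 | R B8 → L2 miss [-]
  9 | R B8 → L2 hit [-]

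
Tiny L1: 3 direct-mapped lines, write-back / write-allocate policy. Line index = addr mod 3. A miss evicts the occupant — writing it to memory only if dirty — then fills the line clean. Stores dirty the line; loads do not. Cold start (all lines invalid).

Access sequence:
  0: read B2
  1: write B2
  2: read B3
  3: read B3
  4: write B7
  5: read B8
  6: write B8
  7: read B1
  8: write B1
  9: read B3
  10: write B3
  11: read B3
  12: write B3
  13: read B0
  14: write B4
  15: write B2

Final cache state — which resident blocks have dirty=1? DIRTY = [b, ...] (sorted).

DIRTY = [2, 4]

0: R B2 -> L2 miss  d=-]
1: W B2 -> L2 hit  d=D]
2: R B3 -> L0 miss  d=-]
3: R B3 -> L0 hit  d=-]
4: W B7 -> L1 miss  d=D]
5: R B8 -> L2 miss wb->B2  d=-]
6: W B8 -> L2 hit  d=D]
7: R B1 -> L1 miss wb->B7  d=-]
8: W B1 -> L1 hit  d=D]
9: R B3 -> L0 hit  d=-]
10: W B3 -> L0 hit  d=D]
11: R B3 -> L0 hit  d=D]
12: W B3 -> L0 hit  d=D]
13: R B0 -> L0 miss wb->B3  d=-]
14: W B4 -> L1 miss wb->B1  d=D]
15: W B2 -> L2 miss wb->B8  d=D]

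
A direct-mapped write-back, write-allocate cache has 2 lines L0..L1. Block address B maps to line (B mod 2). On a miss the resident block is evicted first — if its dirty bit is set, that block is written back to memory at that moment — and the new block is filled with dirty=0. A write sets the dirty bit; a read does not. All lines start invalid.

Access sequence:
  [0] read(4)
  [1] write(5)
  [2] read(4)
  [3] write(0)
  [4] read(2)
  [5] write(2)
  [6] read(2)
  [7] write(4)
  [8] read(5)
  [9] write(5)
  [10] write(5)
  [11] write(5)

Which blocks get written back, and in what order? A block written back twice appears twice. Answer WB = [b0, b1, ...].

  0 | R B4 → L0 miss [-]
  1 | W B5 → L1 miss [D]
  2 | R B4 → L0 hit [-]
  3 | W B0 → L0 miss [D]
  4 | R B2 → L0 miss wb→B0 [-]
  5 | W B2 → L0 hit [D]
  6 | R B2 → L0 hit [D]
  7 | W B4 → L0 miss wb→B2 [D]
  8 | R B5 → L1 hit [D]
  9 | W B5 → L1 hit [D]
  10 | W B5 → L1 hit [D]
  11 | W B5 → L1 hit [D]

WB = [0, 2]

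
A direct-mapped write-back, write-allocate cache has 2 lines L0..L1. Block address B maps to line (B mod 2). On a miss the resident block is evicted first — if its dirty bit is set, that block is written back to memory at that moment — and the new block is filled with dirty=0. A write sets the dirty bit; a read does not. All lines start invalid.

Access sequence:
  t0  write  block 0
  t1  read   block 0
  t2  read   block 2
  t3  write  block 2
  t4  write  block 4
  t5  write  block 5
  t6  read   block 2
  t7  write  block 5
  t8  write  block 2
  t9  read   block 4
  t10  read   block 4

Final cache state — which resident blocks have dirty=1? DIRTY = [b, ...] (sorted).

DIRTY = [5]

0: W B0 → L0 miss [D]
1: R B0 → L0 hit [D]
2: R B2 → L0 miss wb→B0 [-]
3: W B2 → L0 hit [D]
4: W B4 → L0 miss wb→B2 [D]
5: W B5 → L1 miss [D]
6: R B2 → L0 miss wb→B4 [-]
7: W B5 → L1 hit [D]
8: W B2 → L0 hit [D]
9: R B4 → L0 miss wb→B2 [-]
10: R B4 → L0 hit [-]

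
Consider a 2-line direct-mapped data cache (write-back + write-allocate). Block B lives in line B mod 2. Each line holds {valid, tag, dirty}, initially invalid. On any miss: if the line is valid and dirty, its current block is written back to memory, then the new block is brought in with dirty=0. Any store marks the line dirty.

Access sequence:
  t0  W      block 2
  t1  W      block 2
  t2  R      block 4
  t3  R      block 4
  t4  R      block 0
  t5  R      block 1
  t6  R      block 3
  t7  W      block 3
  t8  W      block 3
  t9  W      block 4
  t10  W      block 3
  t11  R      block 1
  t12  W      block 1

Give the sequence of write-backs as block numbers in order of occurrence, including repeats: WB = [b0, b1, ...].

WB = [2, 3]

0: W B2 -> L0 miss  d=D]
1: W B2 -> L0 hit  d=D]
2: R B4 -> L0 miss wb->B2  d=-]
3: R B4 -> L0 hit  d=-]
4: R B0 -> L0 miss  d=-]
5: R B1 -> L1 miss  d=-]
6: R B3 -> L1 miss  d=-]
7: W B3 -> L1 hit  d=D]
8: W B3 -> L1 hit  d=D]
9: W B4 -> L0 miss  d=D]
10: W B3 -> L1 hit  d=D]
11: R B1 -> L1 miss wb->B3  d=-]
12: W B1 -> L1 hit  d=D]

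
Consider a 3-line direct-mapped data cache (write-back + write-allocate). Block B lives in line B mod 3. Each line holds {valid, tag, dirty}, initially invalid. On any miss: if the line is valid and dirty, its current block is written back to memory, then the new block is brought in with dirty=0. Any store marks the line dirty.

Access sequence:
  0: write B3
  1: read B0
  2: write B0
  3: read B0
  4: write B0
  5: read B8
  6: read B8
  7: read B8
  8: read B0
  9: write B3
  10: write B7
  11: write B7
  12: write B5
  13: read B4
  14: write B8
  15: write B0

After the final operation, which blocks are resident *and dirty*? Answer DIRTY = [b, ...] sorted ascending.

DIRTY = [0, 8]

0: W B3 → L0 miss [D]
1: R B0 → L0 miss wb→B3 [-]
2: W B0 → L0 hit [D]
3: R B0 → L0 hit [D]
4: W B0 → L0 hit [D]
5: R B8 → L2 miss [-]
6: R B8 → L2 hit [-]
7: R B8 → L2 hit [-]
8: R B0 → L0 hit [D]
9: W B3 → L0 miss wb→B0 [D]
10: W B7 → L1 miss [D]
11: W B7 → L1 hit [D]
12: W B5 → L2 miss [D]
13: R B4 → L1 miss wb→B7 [-]
14: W B8 → L2 miss wb→B5 [D]
15: W B0 → L0 miss wb→B3 [D]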